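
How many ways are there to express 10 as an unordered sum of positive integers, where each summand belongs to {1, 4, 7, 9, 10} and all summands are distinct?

The partitions of 10 that satisfy the conditions:
10
9, 1
Counting gives 2.

2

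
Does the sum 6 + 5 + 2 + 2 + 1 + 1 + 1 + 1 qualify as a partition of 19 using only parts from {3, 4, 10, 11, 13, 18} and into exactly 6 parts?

The parts sum to 19, and the condition 'each summand belongs to {3, 4, 10, 11, 13, 18}' is violated.

No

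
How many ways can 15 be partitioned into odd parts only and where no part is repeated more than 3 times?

13

The partitions of 15 that satisfy the conditions:
15
13, 1, 1
11, 3, 1
9, 5, 1
9, 3, 3
9, 3, 1, 1, 1
7, 7, 1
7, 5, 3
7, 5, 1, 1, 1
7, 3, 3, 1, 1
5, 5, 5
5, 5, 3, 1, 1
5, 3, 3, 3, 1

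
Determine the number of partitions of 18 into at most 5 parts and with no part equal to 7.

Direct enumeration gives 114 partitions.

114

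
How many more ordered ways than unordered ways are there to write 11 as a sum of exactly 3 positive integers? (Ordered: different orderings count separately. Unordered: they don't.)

Compositions: C(10,2) = 45.
Unordered (partitions into 3 parts): 10.
Difference: 45 − 10 = 35.

35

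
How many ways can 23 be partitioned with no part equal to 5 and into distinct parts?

Systematic enumeration (by largest part, then next-largest, …) yields 72.

72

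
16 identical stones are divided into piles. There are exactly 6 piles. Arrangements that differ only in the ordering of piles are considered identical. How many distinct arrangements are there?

35

There are too many to list fully; the first 12 (by largest part) are:
1, 1, 1, 1, 1, 11
1, 1, 1, 1, 2, 10
1, 1, 1, 1, 3, 9
1, 1, 1, 2, 2, 9
1, 1, 1, 1, 4, 8
1, 1, 1, 2, 3, 8
1, 1, 2, 2, 2, 8
1, 1, 1, 1, 5, 7
1, 1, 1, 2, 4, 7
1, 1, 1, 3, 3, 7
1, 1, 2, 2, 3, 7
1, 2, 2, 2, 2, 7
…and 23 more, for 35 total.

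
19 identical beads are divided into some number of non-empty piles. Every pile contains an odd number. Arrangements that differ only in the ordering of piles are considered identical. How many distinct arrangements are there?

54

A partial list (first 12 by largest part):
19
1+1+17
1+3+15
1+1+1+1+15
1+5+13
3+3+13
1+1+1+3+13
1+1+1+1+1+1+13
1+7+11
3+5+11
1+1+1+5+11
1+1+3+3+11
…and 42 more, for 54 total.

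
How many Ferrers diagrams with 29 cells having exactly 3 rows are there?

A partial list (first 12 by largest part):
27 + 1 + 1
26 + 2 + 1
25 + 3 + 1
25 + 2 + 2
24 + 4 + 1
24 + 3 + 2
23 + 5 + 1
23 + 4 + 2
23 + 3 + 3
22 + 6 + 1
22 + 5 + 2
22 + 4 + 3
…and 58 more, for 70 total.

70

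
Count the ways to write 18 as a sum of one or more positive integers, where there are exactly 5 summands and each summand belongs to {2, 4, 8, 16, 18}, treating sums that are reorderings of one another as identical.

They are:
8, 4, 2, 2, 2
4, 4, 4, 4, 2

2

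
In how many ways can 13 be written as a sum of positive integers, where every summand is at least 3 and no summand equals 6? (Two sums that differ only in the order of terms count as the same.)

8

The partitions of 13 that satisfy the conditions:
13
3,10
4,9
5,8
3,3,7
3,5,5
4,4,5
3,3,3,4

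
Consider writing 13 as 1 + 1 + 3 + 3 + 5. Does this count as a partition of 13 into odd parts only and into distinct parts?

No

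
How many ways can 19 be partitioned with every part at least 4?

Enumerating:
19
15, 4
14, 5
13, 6
12, 7
11, 8
11, 4, 4
10, 9
10, 5, 4
9, 6, 4
9, 5, 5
8, 7, 4
8, 6, 5
7, 7, 5
7, 6, 6
7, 4, 4, 4
6, 5, 4, 4
5, 5, 5, 4
Counting gives 18.

18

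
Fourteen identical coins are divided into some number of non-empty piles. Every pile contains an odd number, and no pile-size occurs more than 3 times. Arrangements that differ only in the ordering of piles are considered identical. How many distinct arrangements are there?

Enumerating:
1+13
3+11
1+1+1+11
5+9
1+1+3+9
7+7
1+1+5+7
1+3+3+7
1+3+5+5
3+3+3+5
1+1+1+3+3+5

11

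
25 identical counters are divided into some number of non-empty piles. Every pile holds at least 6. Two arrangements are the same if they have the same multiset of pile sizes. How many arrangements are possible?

They are:
25
6, 19
7, 18
8, 17
9, 16
10, 15
11, 14
12, 13
6, 6, 13
6, 7, 12
6, 8, 11
7, 7, 11
6, 9, 10
7, 8, 10
7, 9, 9
8, 8, 9
6, 6, 6, 7

17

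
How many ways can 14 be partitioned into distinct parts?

They are:
14
13, 1
12, 2
11, 3
11, 2, 1
10, 4
10, 3, 1
9, 5
9, 4, 1
9, 3, 2
8, 6
8, 5, 1
8, 4, 2
8, 3, 2, 1
7, 6, 1
7, 5, 2
7, 4, 3
7, 4, 2, 1
6, 5, 3
6, 5, 2, 1
6, 4, 3, 1
5, 4, 3, 2

22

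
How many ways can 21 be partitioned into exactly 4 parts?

72

A full systematic count gives 72.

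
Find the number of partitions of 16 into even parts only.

Listing the qualifying partitions of 16:
16
14 + 2
12 + 4
12 + 2 + 2
10 + 6
10 + 4 + 2
10 + 2 + 2 + 2
8 + 8
8 + 6 + 2
8 + 4 + 4
8 + 4 + 2 + 2
8 + 2 + 2 + 2 + 2
6 + 6 + 4
6 + 6 + 2 + 2
6 + 4 + 4 + 2
6 + 4 + 2 + 2 + 2
6 + 2 + 2 + 2 + 2 + 2
4 + 4 + 4 + 4
4 + 4 + 4 + 2 + 2
4 + 4 + 2 + 2 + 2 + 2
4 + 2 + 2 + 2 + 2 + 2 + 2
2 + 2 + 2 + 2 + 2 + 2 + 2 + 2

22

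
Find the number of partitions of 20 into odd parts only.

64

A partial list (first 12 by largest part):
19+1
17+3
17+1+1+1
15+5
15+3+1+1
15+1+1+1+1+1
13+7
13+5+1+1
13+3+3+1
13+3+1+1+1+1
13+1+1+1+1+1+1+1
11+9
…and 52 more, for 64 total.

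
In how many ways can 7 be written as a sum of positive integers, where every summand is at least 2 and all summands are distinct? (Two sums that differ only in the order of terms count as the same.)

3

They are:
7
5, 2
4, 3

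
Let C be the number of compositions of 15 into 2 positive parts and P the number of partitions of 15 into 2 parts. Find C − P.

7

Ordered (compositions into 2 parts): C(14,1) = 14.
Partitions of 15 into exactly 2 parts: 7.
Difference: 14 − 7 = 7.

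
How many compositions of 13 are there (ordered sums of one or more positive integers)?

The number of compositions of n is 2^(n−1); here 2^12 = 4096.

4096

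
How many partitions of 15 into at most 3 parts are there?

27

A partial list (first 12 by largest part):
15
1, 14
2, 13
1, 1, 13
3, 12
1, 2, 12
4, 11
1, 3, 11
2, 2, 11
5, 10
1, 4, 10
2, 3, 10
…and 15 more, for 27 total.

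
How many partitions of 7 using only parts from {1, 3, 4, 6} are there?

6

The partitions of 7 that satisfy the conditions:
1, 6
3, 4
1, 1, 1, 4
1, 3, 3
1, 1, 1, 1, 3
1, 1, 1, 1, 1, 1, 1
That's 6 in total.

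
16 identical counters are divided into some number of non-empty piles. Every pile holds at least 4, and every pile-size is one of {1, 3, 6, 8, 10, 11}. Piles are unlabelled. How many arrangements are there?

2

They are:
10 + 6
8 + 8
Counting gives 2.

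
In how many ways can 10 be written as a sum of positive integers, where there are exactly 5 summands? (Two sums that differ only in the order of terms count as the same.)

7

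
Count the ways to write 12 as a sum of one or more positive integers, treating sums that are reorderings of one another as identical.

A full systematic count gives 77.

77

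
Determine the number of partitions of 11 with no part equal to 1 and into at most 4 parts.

They are:
11
9, 2
8, 3
7, 4
7, 2, 2
6, 5
6, 3, 2
5, 4, 2
5, 3, 3
5, 2, 2, 2
4, 4, 3
4, 3, 2, 2
3, 3, 3, 2

13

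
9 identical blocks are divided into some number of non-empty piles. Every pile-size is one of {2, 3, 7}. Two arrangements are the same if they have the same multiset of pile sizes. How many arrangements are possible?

3

The partitions of 9 that satisfy the conditions:
2+7
3+3+3
2+2+2+3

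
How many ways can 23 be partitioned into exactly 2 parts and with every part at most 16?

5

Listing the qualifying partitions of 23:
16, 7
15, 8
14, 9
13, 10
12, 11
Counting gives 5.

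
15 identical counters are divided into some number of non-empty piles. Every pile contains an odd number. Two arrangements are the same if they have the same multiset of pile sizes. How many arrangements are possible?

27

A partial list (first 12 by largest part):
15
13+1+1
11+3+1
11+1+1+1+1
9+5+1
9+3+3
9+3+1+1+1
9+1+1+1+1+1+1
7+7+1
7+5+3
7+5+1+1+1
7+3+3+1+1
…and 15 more, for 27 total.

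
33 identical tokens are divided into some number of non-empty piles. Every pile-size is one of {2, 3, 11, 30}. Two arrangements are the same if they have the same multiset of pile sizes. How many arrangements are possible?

14

Enumerating:
30,3
11,11,11
11,11,3,3,3,2
11,11,3,2,2,2,2
11,3,3,3,3,3,3,2,2
11,3,3,3,3,2,2,2,2,2
11,3,3,2,2,2,2,2,2,2,2
11,2,2,2,2,2,2,2,2,2,2,2
3,3,3,3,3,3,3,3,3,3,3
3,3,3,3,3,3,3,3,3,2,2,2
3,3,3,3,3,3,3,2,2,2,2,2,2
3,3,3,3,3,2,2,2,2,2,2,2,2,2
3,3,3,2,2,2,2,2,2,2,2,2,2,2,2
3,2,2,2,2,2,2,2,2,2,2,2,2,2,2,2
Counting gives 14.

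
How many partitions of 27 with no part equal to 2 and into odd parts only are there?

192

There are 192 such partitions.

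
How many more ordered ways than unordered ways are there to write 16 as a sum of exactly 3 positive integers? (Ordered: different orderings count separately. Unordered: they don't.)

Ordered (compositions into 3 parts): C(15,2) = 105.
Partitions of 16 into exactly 3 parts: 21.
Difference: 105 − 21 = 84.

84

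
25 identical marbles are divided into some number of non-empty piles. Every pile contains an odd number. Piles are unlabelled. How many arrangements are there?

Counting exhaustively, 142 partitions satisfy the conditions.

142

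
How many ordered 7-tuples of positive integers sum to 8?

7

Place 6 bars in the 7 internal gaps of a row of 8 dots: C(7,6) = 7.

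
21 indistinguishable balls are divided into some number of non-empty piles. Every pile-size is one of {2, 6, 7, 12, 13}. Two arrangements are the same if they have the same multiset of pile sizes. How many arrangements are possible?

Enumerating:
2+6+13
2+2+2+2+13
2+7+12
7+7+7
2+6+6+7
2+2+2+2+6+7
2+2+2+2+2+2+2+7

7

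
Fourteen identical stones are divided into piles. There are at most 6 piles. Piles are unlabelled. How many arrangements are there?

There are 90 such partitions.

90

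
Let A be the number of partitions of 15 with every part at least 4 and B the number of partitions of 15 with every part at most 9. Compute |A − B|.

149

Partitions of 15 with every part at least 4: 8.
Partitions of 15 with every part at most 9: 157.
|8 − 157| = 149.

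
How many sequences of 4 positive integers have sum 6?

10

A composition of 6 into 4 positive parts is chosen by placing 3 dividers among the 5 gaps between 6 units: C(5,3) = 10.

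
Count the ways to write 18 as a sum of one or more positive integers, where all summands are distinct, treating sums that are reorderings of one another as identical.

46

A partial list (first 12 by largest part):
18
17,1
16,2
15,3
15,2,1
14,4
14,3,1
13,5
13,4,1
13,3,2
12,6
12,5,1
…and 34 more, for 46 total.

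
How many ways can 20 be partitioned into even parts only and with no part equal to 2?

They are:
20
4, 16
6, 14
8, 12
4, 4, 12
10, 10
4, 6, 10
4, 8, 8
6, 6, 8
4, 4, 4, 8
4, 4, 6, 6
4, 4, 4, 4, 4

12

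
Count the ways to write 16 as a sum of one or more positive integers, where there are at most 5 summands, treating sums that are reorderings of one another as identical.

101

Counting exhaustively, 101 partitions satisfy the conditions.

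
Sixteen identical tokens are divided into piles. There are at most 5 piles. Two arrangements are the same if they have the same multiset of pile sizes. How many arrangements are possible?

101

Counting exhaustively, 101 partitions satisfy the conditions.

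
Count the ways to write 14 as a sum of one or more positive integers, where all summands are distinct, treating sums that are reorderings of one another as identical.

Enumerating:
14
13+1
12+2
11+3
11+2+1
10+4
10+3+1
9+5
9+4+1
9+3+2
8+6
8+5+1
8+4+2
8+3+2+1
7+6+1
7+5+2
7+4+3
7+4+2+1
6+5+3
6+5+2+1
6+4+3+1
5+4+3+2
That's 22 in total.

22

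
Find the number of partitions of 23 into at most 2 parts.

12

Listing the qualifying partitions of 23:
23
22,1
21,2
20,3
19,4
18,5
17,6
16,7
15,8
14,9
13,10
12,11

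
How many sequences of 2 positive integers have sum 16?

15

By stars and bars with positive parts, the count is C(15,1) = 15.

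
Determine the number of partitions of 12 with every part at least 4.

5

The partitions of 12 that satisfy the conditions:
12
8,4
7,5
6,6
4,4,4
That's 5 in total.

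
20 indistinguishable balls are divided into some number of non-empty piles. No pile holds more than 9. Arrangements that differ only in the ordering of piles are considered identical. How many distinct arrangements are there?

488

Systematic enumeration (by largest part, then next-largest, …) yields 488.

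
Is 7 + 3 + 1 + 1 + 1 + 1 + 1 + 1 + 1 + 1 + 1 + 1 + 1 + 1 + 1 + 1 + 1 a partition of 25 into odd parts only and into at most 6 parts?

No

The parts sum to 25, and the condition 'there are at most 6 summands' is violated.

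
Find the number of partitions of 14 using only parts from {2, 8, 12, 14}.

Listing the qualifying partitions of 14:
14
2,12
2,2,2,8
2,2,2,2,2,2,2
That's 4 in total.

4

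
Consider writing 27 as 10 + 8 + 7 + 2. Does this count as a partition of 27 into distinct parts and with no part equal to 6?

The parts sum to 27, and the condition 'all summands are distinct' holds; the condition 'no summand equals 6' holds.

Yes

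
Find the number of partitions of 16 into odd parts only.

There are too many to list fully; the first 12 (by largest part) are:
1 + 15
3 + 13
1 + 1 + 1 + 13
5 + 11
1 + 1 + 3 + 11
1 + 1 + 1 + 1 + 1 + 11
7 + 9
1 + 1 + 5 + 9
1 + 3 + 3 + 9
1 + 1 + 1 + 1 + 3 + 9
1 + 1 + 1 + 1 + 1 + 1 + 1 + 9
1 + 1 + 7 + 7
…and 20 more, for 32 total.

32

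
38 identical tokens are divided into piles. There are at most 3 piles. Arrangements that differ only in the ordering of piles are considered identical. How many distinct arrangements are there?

140

A full systematic count gives 140.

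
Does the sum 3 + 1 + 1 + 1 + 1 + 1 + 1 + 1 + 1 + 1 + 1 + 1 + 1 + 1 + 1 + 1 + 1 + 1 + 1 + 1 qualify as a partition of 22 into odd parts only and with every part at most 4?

The parts sum to 22, and the condition 'every summand is odd' holds; the condition 'no summand exceeds 4' holds.

Yes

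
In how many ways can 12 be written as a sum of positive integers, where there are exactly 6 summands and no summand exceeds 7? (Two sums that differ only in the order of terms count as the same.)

11

Listing the qualifying partitions of 12:
7, 1, 1, 1, 1, 1
6, 2, 1, 1, 1, 1
5, 3, 1, 1, 1, 1
5, 2, 2, 1, 1, 1
4, 4, 1, 1, 1, 1
4, 3, 2, 1, 1, 1
4, 2, 2, 2, 1, 1
3, 3, 3, 1, 1, 1
3, 3, 2, 2, 1, 1
3, 2, 2, 2, 2, 1
2, 2, 2, 2, 2, 2
Counting gives 11.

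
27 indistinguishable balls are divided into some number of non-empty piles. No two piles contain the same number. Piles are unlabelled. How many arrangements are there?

192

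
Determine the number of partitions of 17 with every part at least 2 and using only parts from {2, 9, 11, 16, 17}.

Listing the qualifying partitions of 17:
17
11,2,2,2
9,2,2,2,2

3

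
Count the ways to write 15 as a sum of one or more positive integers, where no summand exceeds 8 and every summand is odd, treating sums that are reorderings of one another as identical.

Enumerating:
1, 7, 7
3, 5, 7
1, 1, 1, 5, 7
1, 1, 3, 3, 7
1, 1, 1, 1, 1, 3, 7
1, 1, 1, 1, 1, 1, 1, 1, 7
5, 5, 5
1, 1, 3, 5, 5
1, 1, 1, 1, 1, 5, 5
1, 3, 3, 3, 5
1, 1, 1, 1, 3, 3, 5
1, 1, 1, 1, 1, 1, 1, 3, 5
1, 1, 1, 1, 1, 1, 1, 1, 1, 1, 5
3, 3, 3, 3, 3
1, 1, 1, 3, 3, 3, 3
1, 1, 1, 1, 1, 1, 3, 3, 3
1, 1, 1, 1, 1, 1, 1, 1, 1, 3, 3
1, 1, 1, 1, 1, 1, 1, 1, 1, 1, 1, 1, 3
1, 1, 1, 1, 1, 1, 1, 1, 1, 1, 1, 1, 1, 1, 1
That's 19 in total.

19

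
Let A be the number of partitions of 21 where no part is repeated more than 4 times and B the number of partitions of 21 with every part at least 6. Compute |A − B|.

Partitions of 21 where no part is repeated more than 4 times: 505.
Partitions of 21 with every part at least 6: 9.
|505 − 9| = 496.

496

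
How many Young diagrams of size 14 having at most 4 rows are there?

There are too many to list fully; the first 12 (by largest part) are:
14
1+13
2+12
1+1+12
3+11
1+2+11
1+1+1+11
4+10
1+3+10
2+2+10
1+1+2+10
5+9
…and 35 more, for 47 total.

47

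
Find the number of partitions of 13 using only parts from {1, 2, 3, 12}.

They are:
12,1
3,3,3,3,1
3,3,3,2,2
3,3,3,2,1,1
3,3,3,1,1,1,1
3,3,2,2,2,1
3,3,2,2,1,1,1
3,3,2,1,1,1,1,1
3,3,1,1,1,1,1,1,1
3,2,2,2,2,2
3,2,2,2,2,1,1
3,2,2,2,1,1,1,1
3,2,2,1,1,1,1,1,1
3,2,1,1,1,1,1,1,1,1
3,1,1,1,1,1,1,1,1,1,1
2,2,2,2,2,2,1
2,2,2,2,2,1,1,1
2,2,2,2,1,1,1,1,1
2,2,2,1,1,1,1,1,1,1
2,2,1,1,1,1,1,1,1,1,1
2,1,1,1,1,1,1,1,1,1,1,1
1,1,1,1,1,1,1,1,1,1,1,1,1
That's 22 in total.

22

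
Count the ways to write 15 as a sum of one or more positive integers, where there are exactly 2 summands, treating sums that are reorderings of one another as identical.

7

They are:
14, 1
13, 2
12, 3
11, 4
10, 5
9, 6
8, 7
Counting gives 7.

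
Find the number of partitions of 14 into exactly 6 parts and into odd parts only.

The partitions of 14 that satisfy the conditions:
9, 1, 1, 1, 1, 1
7, 3, 1, 1, 1, 1
5, 5, 1, 1, 1, 1
5, 3, 3, 1, 1, 1
3, 3, 3, 3, 1, 1
That's 5 in total.

5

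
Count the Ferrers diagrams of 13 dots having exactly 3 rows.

They are:
11, 1, 1
10, 2, 1
9, 3, 1
9, 2, 2
8, 4, 1
8, 3, 2
7, 5, 1
7, 4, 2
7, 3, 3
6, 6, 1
6, 5, 2
6, 4, 3
5, 5, 3
5, 4, 4

14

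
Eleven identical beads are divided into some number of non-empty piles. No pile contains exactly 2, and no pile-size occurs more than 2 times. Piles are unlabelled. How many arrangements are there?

Enumerating:
11
10, 1
9, 1, 1
8, 3
7, 4
7, 3, 1
6, 5
6, 4, 1
6, 3, 1, 1
5, 5, 1
5, 4, 1, 1
5, 3, 3
4, 4, 3
4, 3, 3, 1
Counting gives 14.

14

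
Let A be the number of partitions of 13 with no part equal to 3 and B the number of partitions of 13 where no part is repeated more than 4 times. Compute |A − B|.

Partitions of 13 with no part equal to 3: 59.
Partitions of 13 where no part is repeated more than 4 times: 76.
|59 − 76| = 17.

17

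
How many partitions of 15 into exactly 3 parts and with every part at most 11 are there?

The partitions of 15 that satisfy the conditions:
11 + 3 + 1
11 + 2 + 2
10 + 4 + 1
10 + 3 + 2
9 + 5 + 1
9 + 4 + 2
9 + 3 + 3
8 + 6 + 1
8 + 5 + 2
8 + 4 + 3
7 + 7 + 1
7 + 6 + 2
7 + 5 + 3
7 + 4 + 4
6 + 6 + 3
6 + 5 + 4
5 + 5 + 5

17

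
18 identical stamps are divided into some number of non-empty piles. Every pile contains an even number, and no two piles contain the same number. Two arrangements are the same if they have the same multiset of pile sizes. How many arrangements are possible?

They are:
18
16,2
14,4
12,6
12,4,2
10,8
10,6,2
8,6,4

8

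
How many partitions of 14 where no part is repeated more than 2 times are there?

There are too many to list fully; the first 12 (by largest part) are:
14
1, 13
2, 12
1, 1, 12
3, 11
1, 2, 11
4, 10
1, 3, 10
2, 2, 10
1, 1, 2, 10
5, 9
1, 4, 9
…and 45 more, for 57 total.

57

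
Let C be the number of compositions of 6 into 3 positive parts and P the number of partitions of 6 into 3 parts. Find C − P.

7

Compositions: C(5,2) = 10.
Unordered (partitions into 3 parts): 3.
Difference: 10 − 3 = 7.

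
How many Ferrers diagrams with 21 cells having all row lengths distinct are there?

Counting exhaustively, 76 partitions satisfy the conditions.

76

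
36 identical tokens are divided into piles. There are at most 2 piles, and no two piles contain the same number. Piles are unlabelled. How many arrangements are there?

Listing the qualifying partitions of 36:
36
35+1
34+2
33+3
32+4
31+5
30+6
29+7
28+8
27+9
26+10
25+11
24+12
23+13
22+14
21+15
20+16
19+17
Counting gives 18.

18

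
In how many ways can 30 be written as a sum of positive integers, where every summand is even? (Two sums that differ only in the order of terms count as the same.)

176

Enumerating by decreasing first part gives 176 partitions in all.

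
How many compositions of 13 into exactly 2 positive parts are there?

12

Place 1 bars in the 12 internal gaps of a row of 13 dots: C(12,1) = 12.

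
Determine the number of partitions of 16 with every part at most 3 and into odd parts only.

Enumerating:
3,3,3,3,3,1
3,3,3,3,1,1,1,1
3,3,3,1,1,1,1,1,1,1
3,3,1,1,1,1,1,1,1,1,1,1
3,1,1,1,1,1,1,1,1,1,1,1,1,1
1,1,1,1,1,1,1,1,1,1,1,1,1,1,1,1

6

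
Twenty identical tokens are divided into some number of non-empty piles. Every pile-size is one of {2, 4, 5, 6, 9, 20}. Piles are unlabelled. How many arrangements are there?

They are:
20
9,9,2
9,6,5
9,5,4,2
9,5,2,2,2
6,6,6,2
6,6,4,4
6,6,4,2,2
6,6,2,2,2,2
6,5,5,4
6,5,5,2,2
6,4,4,4,2
6,4,4,2,2,2
6,4,2,2,2,2,2
6,2,2,2,2,2,2,2
5,5,5,5
5,5,4,4,2
5,5,4,2,2,2
5,5,2,2,2,2,2
4,4,4,4,4
4,4,4,4,2,2
4,4,4,2,2,2,2
4,4,2,2,2,2,2,2
4,2,2,2,2,2,2,2,2
2,2,2,2,2,2,2,2,2,2
That's 25 in total.

25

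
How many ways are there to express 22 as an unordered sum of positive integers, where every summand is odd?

89

A full systematic count gives 89.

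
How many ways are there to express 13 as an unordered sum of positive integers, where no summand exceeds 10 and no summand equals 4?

67

A partial list (first 12 by largest part):
3 + 10
1 + 2 + 10
1 + 1 + 1 + 10
1 + 3 + 9
2 + 2 + 9
1 + 1 + 2 + 9
1 + 1 + 1 + 1 + 9
5 + 8
2 + 3 + 8
1 + 1 + 3 + 8
1 + 2 + 2 + 8
1 + 1 + 1 + 2 + 8
…and 55 more, for 67 total.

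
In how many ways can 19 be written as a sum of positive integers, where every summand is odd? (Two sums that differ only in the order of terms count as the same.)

54

A partial list (first 12 by largest part):
19
17 + 1 + 1
15 + 3 + 1
15 + 1 + 1 + 1 + 1
13 + 5 + 1
13 + 3 + 3
13 + 3 + 1 + 1 + 1
13 + 1 + 1 + 1 + 1 + 1 + 1
11 + 7 + 1
11 + 5 + 3
11 + 5 + 1 + 1 + 1
11 + 3 + 3 + 1 + 1
…and 42 more, for 54 total.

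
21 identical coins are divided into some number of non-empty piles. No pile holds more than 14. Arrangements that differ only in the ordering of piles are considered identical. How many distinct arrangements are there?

762

Counting exhaustively, 762 partitions satisfy the conditions.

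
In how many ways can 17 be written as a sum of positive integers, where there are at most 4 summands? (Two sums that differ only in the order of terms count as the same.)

Counting exhaustively, 72 partitions satisfy the conditions.

72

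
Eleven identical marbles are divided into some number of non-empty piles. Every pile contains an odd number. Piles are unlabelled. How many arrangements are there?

Enumerating:
11
9+1+1
7+3+1
7+1+1+1+1
5+5+1
5+3+3
5+3+1+1+1
5+1+1+1+1+1+1
3+3+3+1+1
3+3+1+1+1+1+1
3+1+1+1+1+1+1+1+1
1+1+1+1+1+1+1+1+1+1+1

12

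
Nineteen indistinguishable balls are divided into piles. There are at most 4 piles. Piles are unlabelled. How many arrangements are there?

Counting exhaustively, 94 partitions satisfy the conditions.

94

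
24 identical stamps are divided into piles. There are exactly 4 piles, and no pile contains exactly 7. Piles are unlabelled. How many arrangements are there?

84

A full systematic count gives 84.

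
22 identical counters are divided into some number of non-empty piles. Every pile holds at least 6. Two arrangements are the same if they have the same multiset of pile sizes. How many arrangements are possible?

11

Enumerating:
22
16+6
15+7
14+8
13+9
12+10
11+11
10+6+6
9+7+6
8+8+6
8+7+7
Counting gives 11.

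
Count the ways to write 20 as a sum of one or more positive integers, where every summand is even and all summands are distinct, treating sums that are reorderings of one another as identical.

The partitions of 20 that satisfy the conditions:
20
18 + 2
16 + 4
14 + 6
14 + 4 + 2
12 + 8
12 + 6 + 2
10 + 8 + 2
10 + 6 + 4
8 + 6 + 4 + 2
Counting gives 10.

10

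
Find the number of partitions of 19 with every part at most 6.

Enumerating by decreasing first part gives 235 partitions in all.

235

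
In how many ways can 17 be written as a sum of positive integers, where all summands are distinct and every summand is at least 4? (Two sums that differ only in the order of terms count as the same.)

8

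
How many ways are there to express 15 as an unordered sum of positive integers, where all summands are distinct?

27

A partial list (first 12 by largest part):
15
1+14
2+13
3+12
1+2+12
4+11
1+3+11
5+10
1+4+10
2+3+10
6+9
1+5+9
…and 15 more, for 27 total.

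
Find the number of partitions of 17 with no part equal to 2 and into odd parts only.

A partial list (first 12 by largest part):
17
15,1,1
13,3,1
13,1,1,1,1
11,5,1
11,3,3
11,3,1,1,1
11,1,1,1,1,1,1
9,7,1
9,5,3
9,5,1,1,1
9,3,3,1,1
…and 26 more, for 38 total.

38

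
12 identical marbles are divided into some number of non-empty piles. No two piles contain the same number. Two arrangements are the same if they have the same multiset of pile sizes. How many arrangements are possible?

The partitions of 12 that satisfy the conditions:
12
11 + 1
10 + 2
9 + 3
9 + 2 + 1
8 + 4
8 + 3 + 1
7 + 5
7 + 4 + 1
7 + 3 + 2
6 + 5 + 1
6 + 4 + 2
6 + 3 + 2 + 1
5 + 4 + 3
5 + 4 + 2 + 1
Counting gives 15.

15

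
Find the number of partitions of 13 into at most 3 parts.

Listing the qualifying partitions of 13:
13
1, 12
2, 11
1, 1, 11
3, 10
1, 2, 10
4, 9
1, 3, 9
2, 2, 9
5, 8
1, 4, 8
2, 3, 8
6, 7
1, 5, 7
2, 4, 7
3, 3, 7
1, 6, 6
2, 5, 6
3, 4, 6
3, 5, 5
4, 4, 5
That's 21 in total.

21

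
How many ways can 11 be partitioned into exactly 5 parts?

10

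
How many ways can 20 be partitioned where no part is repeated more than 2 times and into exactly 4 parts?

There are too many to list fully; the first 12 (by largest part) are:
16 + 2 + 1 + 1
15 + 3 + 1 + 1
15 + 2 + 2 + 1
14 + 4 + 1 + 1
14 + 3 + 2 + 1
13 + 5 + 1 + 1
13 + 4 + 2 + 1
13 + 3 + 3 + 1
13 + 3 + 2 + 2
12 + 6 + 1 + 1
12 + 5 + 2 + 1
12 + 4 + 3 + 1
…and 46 more, for 58 total.

58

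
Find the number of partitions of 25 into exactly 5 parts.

A full systematic count gives 192.

192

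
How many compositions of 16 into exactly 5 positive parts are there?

1365

Place 4 bars in the 15 internal gaps of a row of 16 dots: C(15,4) = 1365.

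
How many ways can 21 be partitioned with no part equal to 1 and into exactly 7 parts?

15

Listing the qualifying partitions of 21:
2, 2, 2, 2, 2, 2, 9
2, 2, 2, 2, 2, 3, 8
2, 2, 2, 2, 2, 4, 7
2, 2, 2, 2, 3, 3, 7
2, 2, 2, 2, 2, 5, 6
2, 2, 2, 2, 3, 4, 6
2, 2, 2, 3, 3, 3, 6
2, 2, 2, 2, 3, 5, 5
2, 2, 2, 2, 4, 4, 5
2, 2, 2, 3, 3, 4, 5
2, 2, 3, 3, 3, 3, 5
2, 2, 2, 3, 4, 4, 4
2, 2, 3, 3, 3, 4, 4
2, 3, 3, 3, 3, 3, 4
3, 3, 3, 3, 3, 3, 3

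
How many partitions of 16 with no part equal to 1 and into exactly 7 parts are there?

The partitions of 16 that satisfy the conditions:
4, 2, 2, 2, 2, 2, 2
3, 3, 2, 2, 2, 2, 2

2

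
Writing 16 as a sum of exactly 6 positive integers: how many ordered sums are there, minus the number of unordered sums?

2968

Compositions: C(15,5) = 3003.
Partitions of 16 into exactly 6 parts: 35.
Difference: 3003 − 35 = 2968.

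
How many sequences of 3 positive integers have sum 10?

By stars and bars with positive parts, the count is C(9,2) = 36.

36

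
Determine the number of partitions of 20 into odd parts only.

A partial list (first 12 by largest part):
19 + 1
17 + 3
17 + 1 + 1 + 1
15 + 5
15 + 3 + 1 + 1
15 + 1 + 1 + 1 + 1 + 1
13 + 7
13 + 5 + 1 + 1
13 + 3 + 3 + 1
13 + 3 + 1 + 1 + 1 + 1
13 + 1 + 1 + 1 + 1 + 1 + 1 + 1
11 + 9
…and 52 more, for 64 total.

64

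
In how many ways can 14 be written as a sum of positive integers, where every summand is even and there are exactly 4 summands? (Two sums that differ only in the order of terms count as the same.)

The partitions of 14 that satisfy the conditions:
2,2,2,8
2,2,4,6
2,4,4,4

3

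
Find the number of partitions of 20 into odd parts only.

64

There are too many to list fully; the first 12 (by largest part) are:
19 + 1
17 + 3
17 + 1 + 1 + 1
15 + 5
15 + 3 + 1 + 1
15 + 1 + 1 + 1 + 1 + 1
13 + 7
13 + 5 + 1 + 1
13 + 3 + 3 + 1
13 + 3 + 1 + 1 + 1 + 1
13 + 1 + 1 + 1 + 1 + 1 + 1 + 1
11 + 9
…and 52 more, for 64 total.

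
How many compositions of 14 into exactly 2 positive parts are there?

A composition of 14 into 2 positive parts is chosen by placing 1 dividers among the 13 gaps between 14 units: C(13,1) = 13.

13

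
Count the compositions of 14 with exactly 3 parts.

By stars and bars with positive parts, the count is C(13,2) = 78.

78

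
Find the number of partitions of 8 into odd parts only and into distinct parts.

2

Enumerating:
7, 1
5, 3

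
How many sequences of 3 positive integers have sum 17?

By stars and bars with positive parts, the count is C(16,2) = 120.

120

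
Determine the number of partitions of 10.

42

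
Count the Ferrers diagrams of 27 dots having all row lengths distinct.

192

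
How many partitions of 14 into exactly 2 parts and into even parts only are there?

3

The partitions of 14 that satisfy the conditions:
12+2
10+4
8+6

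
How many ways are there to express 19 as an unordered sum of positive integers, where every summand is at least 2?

105

A full systematic count gives 105.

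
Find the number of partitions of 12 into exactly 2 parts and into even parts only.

3

Listing the qualifying partitions of 12:
2, 10
4, 8
6, 6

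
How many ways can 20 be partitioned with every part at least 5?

The partitions of 20 that satisfy the conditions:
20
5, 15
6, 14
7, 13
8, 12
9, 11
10, 10
5, 5, 10
5, 6, 9
5, 7, 8
6, 6, 8
6, 7, 7
5, 5, 5, 5

13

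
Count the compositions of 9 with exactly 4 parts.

Place 3 bars in the 8 internal gaps of a row of 9 dots: C(8,3) = 56.

56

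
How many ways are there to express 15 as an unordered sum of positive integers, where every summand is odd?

There are too many to list fully; the first 12 (by largest part) are:
15
1, 1, 13
1, 3, 11
1, 1, 1, 1, 11
1, 5, 9
3, 3, 9
1, 1, 1, 3, 9
1, 1, 1, 1, 1, 1, 9
1, 7, 7
3, 5, 7
1, 1, 1, 5, 7
1, 1, 3, 3, 7
…and 15 more, for 27 total.

27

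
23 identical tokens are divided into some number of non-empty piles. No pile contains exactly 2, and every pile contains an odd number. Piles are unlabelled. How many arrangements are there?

104

Counting exhaustively, 104 partitions satisfy the conditions.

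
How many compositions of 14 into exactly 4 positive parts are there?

By stars and bars with positive parts, the count is C(13,3) = 286.

286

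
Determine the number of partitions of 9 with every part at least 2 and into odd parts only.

Enumerating:
9
3+3+3

2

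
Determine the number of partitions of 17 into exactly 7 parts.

38

There are too many to list fully; the first 12 (by largest part) are:
11+1+1+1+1+1+1
10+2+1+1+1+1+1
9+3+1+1+1+1+1
9+2+2+1+1+1+1
8+4+1+1+1+1+1
8+3+2+1+1+1+1
8+2+2+2+1+1+1
7+5+1+1+1+1+1
7+4+2+1+1+1+1
7+3+3+1+1+1+1
7+3+2+2+1+1+1
7+2+2+2+2+1+1
…and 26 more, for 38 total.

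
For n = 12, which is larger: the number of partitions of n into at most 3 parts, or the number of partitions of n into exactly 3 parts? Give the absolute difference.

Partitions of 12 into at most 3 parts: 19.
Partitions of 12 into exactly 3 parts: 12.
|19 − 12| = 7.

7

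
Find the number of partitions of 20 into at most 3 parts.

There are too many to list fully; the first 12 (by largest part) are:
20
1, 19
2, 18
1, 1, 18
3, 17
1, 2, 17
4, 16
1, 3, 16
2, 2, 16
5, 15
1, 4, 15
2, 3, 15
…and 32 more, for 44 total.

44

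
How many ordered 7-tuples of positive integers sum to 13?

A composition of 13 into 7 positive parts is chosen by placing 6 dividers among the 12 gaps between 13 units: C(12,6) = 924.

924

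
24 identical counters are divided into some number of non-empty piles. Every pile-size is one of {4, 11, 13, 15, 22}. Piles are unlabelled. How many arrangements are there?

Listing the qualifying partitions of 24:
13,11
4,4,4,4,4,4
Counting gives 2.

2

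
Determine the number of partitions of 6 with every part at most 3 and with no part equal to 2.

Listing the qualifying partitions of 6:
3,3
3,1,1,1
1,1,1,1,1,1

3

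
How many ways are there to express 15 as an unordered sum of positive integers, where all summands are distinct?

A partial list (first 12 by largest part):
15
14 + 1
13 + 2
12 + 3
12 + 2 + 1
11 + 4
11 + 3 + 1
10 + 5
10 + 4 + 1
10 + 3 + 2
9 + 6
9 + 5 + 1
…and 15 more, for 27 total.

27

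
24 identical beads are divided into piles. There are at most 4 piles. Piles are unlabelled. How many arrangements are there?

169

A full systematic count gives 169.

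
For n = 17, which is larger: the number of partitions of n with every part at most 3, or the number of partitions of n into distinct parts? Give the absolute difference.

5

Partitions of 17 with every part at most 3: 33.
Partitions of 17 into distinct parts: 38.
|33 − 38| = 5.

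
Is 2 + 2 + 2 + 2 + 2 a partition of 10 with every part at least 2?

The parts sum to 10, and the condition 'every summand is at least 2' holds.

Yes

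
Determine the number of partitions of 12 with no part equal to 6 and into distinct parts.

Listing the qualifying partitions of 12:
12
1, 11
2, 10
3, 9
1, 2, 9
4, 8
1, 3, 8
5, 7
1, 4, 7
2, 3, 7
3, 4, 5
1, 2, 4, 5
That's 12 in total.

12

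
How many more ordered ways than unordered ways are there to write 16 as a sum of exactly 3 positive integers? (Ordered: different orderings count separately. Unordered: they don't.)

84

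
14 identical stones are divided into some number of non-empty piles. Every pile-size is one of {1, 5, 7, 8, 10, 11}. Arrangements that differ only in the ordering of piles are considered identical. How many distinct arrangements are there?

They are:
11,1,1,1
10,1,1,1,1
8,5,1
8,1,1,1,1,1,1
7,7
7,5,1,1
7,1,1,1,1,1,1,1
5,5,1,1,1,1
5,1,1,1,1,1,1,1,1,1
1,1,1,1,1,1,1,1,1,1,1,1,1,1
That's 10 in total.

10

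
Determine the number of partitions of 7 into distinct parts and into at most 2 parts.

4

Listing the qualifying partitions of 7:
7
6, 1
5, 2
4, 3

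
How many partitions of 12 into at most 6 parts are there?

58

A partial list (first 12 by largest part):
12
11 + 1
10 + 2
10 + 1 + 1
9 + 3
9 + 2 + 1
9 + 1 + 1 + 1
8 + 4
8 + 3 + 1
8 + 2 + 2
8 + 2 + 1 + 1
8 + 1 + 1 + 1 + 1
…and 46 more, for 58 total.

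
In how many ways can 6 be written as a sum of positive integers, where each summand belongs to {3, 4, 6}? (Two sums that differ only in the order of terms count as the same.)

2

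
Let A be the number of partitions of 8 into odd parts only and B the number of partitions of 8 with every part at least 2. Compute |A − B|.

1

Partitions of 8 into odd parts only: 6.
Partitions of 8 with every part at least 2: 7.
|6 − 7| = 1.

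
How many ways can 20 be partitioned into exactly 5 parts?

Direct enumeration gives 84 partitions.

84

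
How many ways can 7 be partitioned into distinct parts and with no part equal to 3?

They are:
7
6, 1
5, 2
4, 2, 1

4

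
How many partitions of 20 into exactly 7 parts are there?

82

There are 82 such partitions.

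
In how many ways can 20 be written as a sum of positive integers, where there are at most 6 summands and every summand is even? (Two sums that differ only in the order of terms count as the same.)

35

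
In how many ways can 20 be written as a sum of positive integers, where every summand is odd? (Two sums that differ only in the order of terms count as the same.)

64

There are too many to list fully; the first 12 (by largest part) are:
19+1
17+3
17+1+1+1
15+5
15+3+1+1
15+1+1+1+1+1
13+7
13+5+1+1
13+3+3+1
13+3+1+1+1+1
13+1+1+1+1+1+1+1
11+9
…and 52 more, for 64 total.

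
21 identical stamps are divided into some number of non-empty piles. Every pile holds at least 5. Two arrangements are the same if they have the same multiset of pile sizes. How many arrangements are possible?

15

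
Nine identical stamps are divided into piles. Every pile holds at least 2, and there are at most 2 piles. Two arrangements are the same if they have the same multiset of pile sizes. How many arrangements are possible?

4

They are:
9
7 + 2
6 + 3
5 + 4
That's 4 in total.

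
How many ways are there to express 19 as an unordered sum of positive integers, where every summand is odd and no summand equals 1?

Enumerating:
19
13 + 3 + 3
11 + 5 + 3
9 + 7 + 3
9 + 5 + 5
7 + 7 + 5
7 + 3 + 3 + 3 + 3
5 + 5 + 3 + 3 + 3
Counting gives 8.

8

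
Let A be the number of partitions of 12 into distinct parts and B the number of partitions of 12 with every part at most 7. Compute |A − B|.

Partitions of 12 into distinct parts: 15.
Partitions of 12 with every part at most 7: 65.
|15 − 65| = 50.

50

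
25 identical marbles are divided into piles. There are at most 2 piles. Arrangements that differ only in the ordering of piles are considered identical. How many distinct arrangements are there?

Enumerating:
25
24 + 1
23 + 2
22 + 3
21 + 4
20 + 5
19 + 6
18 + 7
17 + 8
16 + 9
15 + 10
14 + 11
13 + 12

13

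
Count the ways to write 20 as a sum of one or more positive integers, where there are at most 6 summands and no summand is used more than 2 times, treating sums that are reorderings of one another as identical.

192

Direct enumeration gives 192 partitions.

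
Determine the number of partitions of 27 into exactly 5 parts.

Enumerating by decreasing first part gives 255 partitions in all.

255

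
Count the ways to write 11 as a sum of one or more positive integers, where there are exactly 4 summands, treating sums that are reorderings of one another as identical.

The partitions of 11 that satisfy the conditions:
8, 1, 1, 1
7, 2, 1, 1
6, 3, 1, 1
6, 2, 2, 1
5, 4, 1, 1
5, 3, 2, 1
5, 2, 2, 2
4, 4, 2, 1
4, 3, 3, 1
4, 3, 2, 2
3, 3, 3, 2
Counting gives 11.

11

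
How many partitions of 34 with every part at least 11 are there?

9

The partitions of 34 that satisfy the conditions:
34
23 + 11
22 + 12
21 + 13
20 + 14
19 + 15
18 + 16
17 + 17
12 + 11 + 11
That's 9 in total.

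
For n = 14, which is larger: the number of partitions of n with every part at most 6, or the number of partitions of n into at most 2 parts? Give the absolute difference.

Partitions of 14 with every part at most 6: 90.
Partitions of 14 into at most 2 parts: 8.
|90 − 8| = 82.

82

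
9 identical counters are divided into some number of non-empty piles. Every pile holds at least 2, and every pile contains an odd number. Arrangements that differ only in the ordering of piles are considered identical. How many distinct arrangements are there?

The partitions of 9 that satisfy the conditions:
9
3, 3, 3

2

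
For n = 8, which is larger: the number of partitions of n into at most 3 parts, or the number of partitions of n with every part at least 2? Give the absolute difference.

Partitions of 8 into at most 3 parts: 10.
Partitions of 8 with every part at least 2: 7.
|10 − 7| = 3.

3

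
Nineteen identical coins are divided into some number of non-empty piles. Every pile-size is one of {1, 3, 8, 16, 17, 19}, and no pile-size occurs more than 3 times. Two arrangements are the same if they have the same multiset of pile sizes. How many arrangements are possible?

7

They are:
19
17+1+1
16+3
16+1+1+1
8+8+3
8+8+1+1+1
8+3+3+3+1+1
Counting gives 7.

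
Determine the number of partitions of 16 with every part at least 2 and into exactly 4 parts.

15

They are:
10 + 2 + 2 + 2
9 + 3 + 2 + 2
8 + 4 + 2 + 2
8 + 3 + 3 + 2
7 + 5 + 2 + 2
7 + 4 + 3 + 2
7 + 3 + 3 + 3
6 + 6 + 2 + 2
6 + 5 + 3 + 2
6 + 4 + 4 + 2
6 + 4 + 3 + 3
5 + 5 + 4 + 2
5 + 5 + 3 + 3
5 + 4 + 4 + 3
4 + 4 + 4 + 4
Counting gives 15.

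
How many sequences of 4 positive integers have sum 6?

10

Equivalently, choose which 3 of the 5 gaps become plus signs: C(5,3) = 10.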